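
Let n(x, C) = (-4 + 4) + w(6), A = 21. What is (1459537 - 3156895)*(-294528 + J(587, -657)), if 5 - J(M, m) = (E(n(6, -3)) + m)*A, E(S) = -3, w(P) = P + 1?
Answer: 476385588354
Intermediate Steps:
w(P) = 1 + P
n(x, C) = 7 (n(x, C) = (-4 + 4) + (1 + 6) = 0 + 7 = 7)
J(M, m) = 68 - 21*m (J(M, m) = 5 - (-3 + m)*21 = 5 - (-63 + 21*m) = 5 + (63 - 21*m) = 68 - 21*m)
(1459537 - 3156895)*(-294528 + J(587, -657)) = (1459537 - 3156895)*(-294528 + (68 - 21*(-657))) = -1697358*(-294528 + (68 + 13797)) = -1697358*(-294528 + 13865) = -1697358*(-280663) = 476385588354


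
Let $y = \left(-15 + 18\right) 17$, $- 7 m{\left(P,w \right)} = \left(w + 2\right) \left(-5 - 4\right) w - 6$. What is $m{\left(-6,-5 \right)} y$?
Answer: $\frac{7191}{7} \approx 1027.3$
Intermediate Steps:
$m{\left(P,w \right)} = \frac{6}{7} - \frac{w \left(-18 - 9 w\right)}{7}$ ($m{\left(P,w \right)} = - \frac{\left(w + 2\right) \left(-5 - 4\right) w - 6}{7} = - \frac{\left(2 + w\right) \left(-9\right) w - 6}{7} = - \frac{\left(-18 - 9 w\right) w - 6}{7} = - \frac{w \left(-18 - 9 w\right) - 6}{7} = - \frac{-6 + w \left(-18 - 9 w\right)}{7} = \frac{6}{7} - \frac{w \left(-18 - 9 w\right)}{7}$)
$y = 51$ ($y = 3 \cdot 17 = 51$)
$m{\left(-6,-5 \right)} y = \left(\frac{6}{7} + \frac{9 \left(-5\right)^{2}}{7} + \frac{18}{7} \left(-5\right)\right) 51 = \left(\frac{6}{7} + \frac{9}{7} \cdot 25 - \frac{90}{7}\right) 51 = \left(\frac{6}{7} + \frac{225}{7} - \frac{90}{7}\right) 51 = \frac{141}{7} \cdot 51 = \frac{7191}{7}$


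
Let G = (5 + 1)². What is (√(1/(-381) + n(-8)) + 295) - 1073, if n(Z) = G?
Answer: -778 + √5225415/381 ≈ -772.00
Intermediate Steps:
G = 36 (G = 6² = 36)
n(Z) = 36
(√(1/(-381) + n(-8)) + 295) - 1073 = (√(1/(-381) + 36) + 295) - 1073 = (√(-1/381 + 36) + 295) - 1073 = (√(13715/381) + 295) - 1073 = (√5225415/381 + 295) - 1073 = (295 + √5225415/381) - 1073 = -778 + √5225415/381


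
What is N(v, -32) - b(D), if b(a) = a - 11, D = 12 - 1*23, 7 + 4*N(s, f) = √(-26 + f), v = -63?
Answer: 81/4 + I*√58/4 ≈ 20.25 + 1.9039*I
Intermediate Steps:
N(s, f) = -7/4 + √(-26 + f)/4
D = -11 (D = 12 - 23 = -11)
b(a) = -11 + a
N(v, -32) - b(D) = (-7/4 + √(-26 - 32)/4) - (-11 - 11) = (-7/4 + √(-58)/4) - 1*(-22) = (-7/4 + (I*√58)/4) + 22 = (-7/4 + I*√58/4) + 22 = 81/4 + I*√58/4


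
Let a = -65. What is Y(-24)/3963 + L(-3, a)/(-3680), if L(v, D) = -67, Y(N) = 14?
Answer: 317041/14583840 ≈ 0.021739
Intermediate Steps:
Y(-24)/3963 + L(-3, a)/(-3680) = 14/3963 - 67/(-3680) = 14*(1/3963) - 67*(-1/3680) = 14/3963 + 67/3680 = 317041/14583840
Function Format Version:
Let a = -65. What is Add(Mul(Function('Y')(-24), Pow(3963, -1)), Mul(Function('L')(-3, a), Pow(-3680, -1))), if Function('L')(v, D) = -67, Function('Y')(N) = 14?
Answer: Rational(317041, 14583840) ≈ 0.021739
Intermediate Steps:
Add(Mul(Function('Y')(-24), Pow(3963, -1)), Mul(Function('L')(-3, a), Pow(-3680, -1))) = Add(Mul(14, Pow(3963, -1)), Mul(-67, Pow(-3680, -1))) = Add(Mul(14, Rational(1, 3963)), Mul(-67, Rational(-1, 3680))) = Add(Rational(14, 3963), Rational(67, 3680)) = Rational(317041, 14583840)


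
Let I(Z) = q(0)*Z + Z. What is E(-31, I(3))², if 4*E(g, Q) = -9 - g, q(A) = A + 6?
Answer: 121/4 ≈ 30.250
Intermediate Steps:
q(A) = 6 + A
I(Z) = 7*Z (I(Z) = (6 + 0)*Z + Z = 6*Z + Z = 7*Z)
E(g, Q) = -9/4 - g/4 (E(g, Q) = (-9 - g)/4 = -9/4 - g/4)
E(-31, I(3))² = (-9/4 - ¼*(-31))² = (-9/4 + 31/4)² = (11/2)² = 121/4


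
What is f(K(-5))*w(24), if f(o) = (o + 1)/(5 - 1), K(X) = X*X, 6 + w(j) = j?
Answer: 117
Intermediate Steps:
w(j) = -6 + j
K(X) = X**2
f(o) = 1/4 + o/4 (f(o) = (1 + o)/4 = (1 + o)*(1/4) = 1/4 + o/4)
f(K(-5))*w(24) = (1/4 + (1/4)*(-5)**2)*(-6 + 24) = (1/4 + (1/4)*25)*18 = (1/4 + 25/4)*18 = (13/2)*18 = 117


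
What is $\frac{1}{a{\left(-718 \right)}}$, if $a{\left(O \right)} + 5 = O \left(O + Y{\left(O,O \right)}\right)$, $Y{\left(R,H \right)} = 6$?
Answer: $\frac{1}{511211} \approx 1.9561 \cdot 10^{-6}$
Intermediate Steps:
$a{\left(O \right)} = -5 + O \left(6 + O\right)$ ($a{\left(O \right)} = -5 + O \left(O + 6\right) = -5 + O \left(6 + O\right)$)
$\frac{1}{a{\left(-718 \right)}} = \frac{1}{-5 + \left(-718\right)^{2} + 6 \left(-718\right)} = \frac{1}{-5 + 515524 - 4308} = \frac{1}{511211}$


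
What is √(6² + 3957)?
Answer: 11*√33 ≈ 63.190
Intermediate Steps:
√(6² + 3957) = √(36 + 3957) = √3993 = 11*√33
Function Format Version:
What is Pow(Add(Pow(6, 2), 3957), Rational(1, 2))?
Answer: Mul(11, Pow(33, Rational(1, 2))) ≈ 63.190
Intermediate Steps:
Pow(Add(Pow(6, 2), 3957), Rational(1, 2)) = Pow(Add(36, 3957), Rational(1, 2)) = Pow(3993, Rational(1, 2)) = Mul(11, Pow(33, Rational(1, 2)))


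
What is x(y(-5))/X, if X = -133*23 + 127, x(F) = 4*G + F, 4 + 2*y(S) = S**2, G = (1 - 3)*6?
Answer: 75/5864 ≈ 0.012790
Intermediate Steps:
G = -12 (G = -2*6 = -12)
y(S) = -2 + S**2/2
x(F) = -48 + F (x(F) = 4*(-12) + F = -48 + F)
X = -2932 (X = -3059 + 127 = -2932)
x(y(-5))/X = (-48 + (-2 + (1/2)*(-5)**2))/(-2932) = (-48 + (-2 + (1/2)*25))*(-1/2932) = (-48 + (-2 + 25/2))*(-1/2932) = (-48 + 21/2)*(-1/2932) = -75/2*(-1/2932) = 75/5864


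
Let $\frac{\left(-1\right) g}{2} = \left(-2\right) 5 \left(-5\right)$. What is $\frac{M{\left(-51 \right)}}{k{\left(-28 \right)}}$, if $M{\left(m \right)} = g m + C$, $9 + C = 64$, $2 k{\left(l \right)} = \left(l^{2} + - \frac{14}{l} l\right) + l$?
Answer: $\frac{5155}{371} \approx 13.895$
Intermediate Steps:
$g = -100$ ($g = - 2 \left(-2\right) 5 \left(-5\right) = - 2 \left(\left(-10\right) \left(-5\right)\right) = \left(-2\right) 50 = -100$)
$k{\left(l \right)} = -7 + \frac{l}{2} + \frac{l^{2}}{2}$ ($k{\left(l \right)} = \frac{\left(l^{2} + - \frac{14}{l} l\right) + l}{2} = \frac{\left(l^{2} - 14\right) + l}{2} = \frac{\left(-14 + l^{2}\right) + l}{2} = \frac{-14 + l + l^{2}}{2} = -7 + \frac{l}{2} + \frac{l^{2}}{2}$)
$C = 55$ ($C = -9 + 64 = 55$)
$M{\left(m \right)} = 55 - 100 m$ ($M{\left(m \right)} = - 100 m + 55 = 55 - 100 m$)
$\frac{M{\left(-51 \right)}}{k{\left(-28 \right)}} = \frac{55 - -5100}{-7 + \frac{1}{2} \left(-28\right) + \frac{\left(-28\right)^{2}}{2}} = \frac{55 + 5100}{-7 - 14 + \frac{1}{2} \cdot 784} = \frac{5155}{-7 - 14 + 392} = \frac{5155}{371}$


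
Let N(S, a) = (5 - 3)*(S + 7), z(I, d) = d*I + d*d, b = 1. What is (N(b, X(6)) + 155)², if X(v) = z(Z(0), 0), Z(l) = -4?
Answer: 29241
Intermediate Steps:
z(I, d) = d² + I*d (z(I, d) = I*d + d² = d² + I*d)
X(v) = 0 (X(v) = 0*(-4 + 0) = 0*(-4) = 0)
N(S, a) = 14 + 2*S (N(S, a) = 2*(7 + S) = 14 + 2*S)
(N(b, X(6)) + 155)² = ((14 + 2*1) + 155)² = ((14 + 2) + 155)² = (16 + 155)² = 171² = 29241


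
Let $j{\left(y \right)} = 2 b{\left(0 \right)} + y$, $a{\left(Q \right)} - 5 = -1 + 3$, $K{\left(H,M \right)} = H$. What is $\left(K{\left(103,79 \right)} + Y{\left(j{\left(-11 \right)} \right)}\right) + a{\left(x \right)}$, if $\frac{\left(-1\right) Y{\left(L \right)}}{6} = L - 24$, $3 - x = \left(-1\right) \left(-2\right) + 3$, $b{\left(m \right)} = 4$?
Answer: $272$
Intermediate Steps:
$x = -2$ ($x = 3 - \left(\left(-1\right) \left(-2\right) + 3\right) = 3 - \left(2 + 3\right) = 3 - 5 = -2$)
$a{\left(Q \right)} = 7$ ($a{\left(Q \right)} = 5 + \left(-1 + 3\right) = 5 + 2 = 7$)
$j{\left(y \right)} = 8 + y$ ($j{\left(y \right)} = 2 \cdot 4 + y = 8 + y$)
$Y{\left(L \right)} = 144 - 6 L$ ($Y{\left(L \right)} = - 6 \left(L - 24\right) = - 6 \left(-24 + L\right) = 144 - 6 L$)
$\left(K{\left(103,79 \right)} + Y{\left(j{\left(-11 \right)} \right)}\right) + a{\left(x \right)} = \left(103 + \left(144 - 6 \left(8 - 11\right)\right)\right) + 7 = \left(103 + \left(144 - -18\right)\right) + 7 = \left(103 + \left(144 + 18\right)\right) + 7 = \left(103 + 162\right) + 7 = 265 + 7 = 272$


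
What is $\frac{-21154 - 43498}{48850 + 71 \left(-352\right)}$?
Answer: $- \frac{32326}{11929} \approx -2.7099$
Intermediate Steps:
$\frac{-21154 - 43498}{48850 + 71 \left(-352\right)} = - \frac{64652}{48850 - 24992} = - \frac{64652}{23858} = \left(-64652\right) \frac{1}{23858} = - \frac{32326}{11929}$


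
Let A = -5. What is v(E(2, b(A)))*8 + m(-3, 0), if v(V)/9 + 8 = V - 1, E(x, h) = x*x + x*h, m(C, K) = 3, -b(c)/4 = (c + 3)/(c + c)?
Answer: -2361/5 ≈ -472.20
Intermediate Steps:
b(c) = -2*(3 + c)/c (b(c) = -4*(c + 3)/(c + c) = -4*(3 + c)/(2*c) = -4*(3 + c)*1/(2*c) = -2*(3 + c)/c)
E(x, h) = x² + h*x
v(V) = -81 + 9*V (v(V) = -72 + 9*(V - 1) = -72 + 9*(-1 + V) = -72 + (-9 + 9*V) = -81 + 9*V)
v(E(2, b(A)))*8 + m(-3, 0) = (-81 + 9*(2*((-2 - 6/(-5)) + 2)))*8 + 3 = (-81 + 9*(2*((-2 - 6*(-⅕)) + 2)))*8 + 3 = (-81 + 9*(2*((-2 + 6/5) + 2)))*8 + 3 = (-81 + 9*(2*(-⅘ + 2)))*8 + 3 = (-81 + 9*(2*(6/5)))*8 + 3 = (-81 + 9*(12/5))*8 + 3 = (-81 + 108/5)*8 + 3 = -297/5*8 + 3 = -2376/5 + 3 = -2361/5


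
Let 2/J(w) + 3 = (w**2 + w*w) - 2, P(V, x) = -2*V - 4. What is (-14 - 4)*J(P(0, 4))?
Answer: -4/3 ≈ -1.3333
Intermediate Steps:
P(V, x) = -4 - 2*V
J(w) = 2/(-5 + 2*w**2) (J(w) = 2/(-3 + ((w**2 + w*w) - 2)) = 2/(-3 + ((w**2 + w**2) - 2)) = 2/(-3 + (2*w**2 - 2)) = 2/(-3 + (-2 + 2*w**2)) = 2/(-5 + 2*w**2))
(-14 - 4)*J(P(0, 4)) = (-14 - 4)*(2/(-5 + 2*(-4 - 2*0)**2)) = -36/(-5 + 2*(-4 + 0)**2) = -36/(-5 + 2*(-4)**2) = -36/(-5 + 2*16) = -36/(-5 + 32) = -36/27 = -18*2/27 = -4/3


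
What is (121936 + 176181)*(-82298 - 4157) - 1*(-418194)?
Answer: -25773287041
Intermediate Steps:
(121936 + 176181)*(-82298 - 4157) - 1*(-418194) = 298117*(-86455) + 418194 = -25773705235 + 418194 = -25773287041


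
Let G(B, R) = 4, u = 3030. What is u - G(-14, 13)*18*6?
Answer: 2598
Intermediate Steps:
u - G(-14, 13)*18*6 = 3030 - 4*18*6 = 3030 - 4*108 = 3030 - 1*432 = 3030 - 432 = 2598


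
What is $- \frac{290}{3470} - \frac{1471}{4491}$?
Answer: $- \frac{640676}{1558377} \approx -0.41112$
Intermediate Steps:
$- \frac{290}{3470} - \frac{1471}{4491} = \left(-290\right) \frac{1}{3470} - \frac{1471}{4491} = - \frac{29}{347} - \frac{1471}{4491} = - \frac{640676}{1558377}$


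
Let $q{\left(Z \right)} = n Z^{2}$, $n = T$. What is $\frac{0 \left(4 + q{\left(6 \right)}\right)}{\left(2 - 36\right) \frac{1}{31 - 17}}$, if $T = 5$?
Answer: $0$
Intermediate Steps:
$n = 5$
$q{\left(Z \right)} = 5 Z^{2}$
$\frac{0 \left(4 + q{\left(6 \right)}\right)}{\left(2 - 36\right) \frac{1}{31 - 17}} = \frac{0 \left(4 + 5 \cdot 6^{2}\right)}{\left(2 - 36\right) \frac{1}{31 - 17}} = \frac{0 \left(4 + 5 \cdot 36\right)}{\left(-34\right) \frac{1}{14}} = \frac{0 \left(4 + 180\right)}{\left(-34\right) \frac{1}{14}} = \frac{0 \cdot 184}{- \frac{17}{7}} = 0 \left(- \frac{7}{17}\right) = 0$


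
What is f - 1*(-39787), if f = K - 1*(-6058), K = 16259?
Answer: 62104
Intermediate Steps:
f = 22317 (f = 16259 - 1*(-6058) = 16259 + 6058 = 22317)
f - 1*(-39787) = 22317 - 1*(-39787) = 22317 + 39787 = 62104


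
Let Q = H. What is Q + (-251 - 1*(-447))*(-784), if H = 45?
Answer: -153619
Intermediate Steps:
Q = 45
Q + (-251 - 1*(-447))*(-784) = 45 + (-251 - 1*(-447))*(-784) = 45 + (-251 + 447)*(-784) = 45 + 196*(-784) = 45 - 153664 = -153619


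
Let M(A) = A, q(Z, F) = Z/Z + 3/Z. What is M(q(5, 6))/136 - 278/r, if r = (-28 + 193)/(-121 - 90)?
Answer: 997219/2805 ≈ 355.51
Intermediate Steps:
q(Z, F) = 1 + 3/Z
r = -165/211 (r = 165/(-211) = 165*(-1/211) = -165/211 ≈ -0.78199)
M(q(5, 6))/136 - 278/r = ((3 + 5)/5)/136 - 278/(-165/211) = ((1/5)*8)*(1/136) - 278*(-211/165) = (8/5)*(1/136) + 58658/165 = 1/85 + 58658/165 = 997219/2805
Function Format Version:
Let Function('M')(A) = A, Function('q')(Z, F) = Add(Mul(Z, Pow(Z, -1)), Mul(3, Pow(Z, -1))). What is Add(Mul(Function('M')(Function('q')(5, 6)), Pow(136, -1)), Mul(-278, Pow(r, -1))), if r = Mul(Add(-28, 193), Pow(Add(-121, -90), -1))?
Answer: Rational(997219, 2805) ≈ 355.51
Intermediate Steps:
Function('q')(Z, F) = Add(1, Mul(3, Pow(Z, -1)))
r = Rational(-165, 211) (r = Mul(165, Pow(-211, -1)) = Mul(165, Rational(-1, 211)) = Rational(-165, 211) ≈ -0.78199)
Add(Mul(Function('M')(Function('q')(5, 6)), Pow(136, -1)), Mul(-278, Pow(r, -1))) = Add(Mul(Mul(Pow(5, -1), Add(3, 5)), Pow(136, -1)), Mul(-278, Pow(Rational(-165, 211), -1))) = Add(Mul(Mul(Rational(1, 5), 8), Rational(1, 136)), Mul(-278, Rational(-211, 165))) = Add(Mul(Rational(8, 5), Rational(1, 136)), Rational(58658, 165)) = Add(Rational(1, 85), Rational(58658, 165)) = Rational(997219, 2805)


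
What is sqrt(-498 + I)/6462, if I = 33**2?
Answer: sqrt(591)/6462 ≈ 0.0037621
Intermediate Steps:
I = 1089
sqrt(-498 + I)/6462 = sqrt(-498 + 1089)/6462 = sqrt(591)*(1/6462) = sqrt(591)/6462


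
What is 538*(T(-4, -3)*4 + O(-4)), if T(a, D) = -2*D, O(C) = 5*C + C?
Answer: 0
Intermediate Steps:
O(C) = 6*C
538*(T(-4, -3)*4 + O(-4)) = 538*(-2*(-3)*4 + 6*(-4)) = 538*(6*4 - 24) = 538*(24 - 24) = 538*0 = 0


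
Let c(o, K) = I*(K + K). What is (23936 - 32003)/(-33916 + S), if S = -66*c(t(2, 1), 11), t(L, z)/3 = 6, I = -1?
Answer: 8067/32464 ≈ 0.24849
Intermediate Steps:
t(L, z) = 18 (t(L, z) = 3*6 = 18)
c(o, K) = -2*K (c(o, K) = -(K + K) = -2*K)
S = 1452 (S = -(-132)*11 = -66*(-22) = 1452)
(23936 - 32003)/(-33916 + S) = (23936 - 32003)/(-33916 + 1452) = -8067/(-32464) = -8067*(-1/32464) = 8067/32464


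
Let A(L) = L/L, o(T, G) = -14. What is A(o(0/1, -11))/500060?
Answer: 1/500060 ≈ 1.9998e-6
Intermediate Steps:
A(L) = 1
A(o(0/1, -11))/500060 = 1/500060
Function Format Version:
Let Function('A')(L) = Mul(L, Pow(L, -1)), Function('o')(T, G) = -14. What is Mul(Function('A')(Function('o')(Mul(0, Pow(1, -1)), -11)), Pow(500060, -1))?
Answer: Rational(1, 500060) ≈ 1.9998e-6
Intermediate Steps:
Function('A')(L) = 1
Mul(Function('A')(Function('o')(Mul(0, Pow(1, -1)), -11)), Pow(500060, -1)) = Mul(1, Pow(500060, -1)) = Mul(1, Rational(1, 500060)) = Rational(1, 500060)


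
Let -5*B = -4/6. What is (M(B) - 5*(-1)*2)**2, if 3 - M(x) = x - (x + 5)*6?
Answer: 17161/9 ≈ 1906.8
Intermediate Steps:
B = 2/15 (B = -(-4)/(5*6) = -1/5*(-2/3) = 2/15 ≈ 0.13333)
M(x) = 33 + 5*x (M(x) = 3 - (x - (x + 5)*6) = 3 - (x - (5 + x)*6) = 3 - (x - (30 + 6*x)) = 3 - (x + (-30 - 6*x)) = 3 - (-30 - 5*x) = 3 + (30 + 5*x) = 33 + 5*x)
(M(B) - 5*(-1)*2)**2 = ((33 + 5*(2/15)) - 5*(-1)*2)**2 = ((33 + 2/3) + 5*2)**2 = (101/3 + 10)**2 = (131/3)**2 = 17161/9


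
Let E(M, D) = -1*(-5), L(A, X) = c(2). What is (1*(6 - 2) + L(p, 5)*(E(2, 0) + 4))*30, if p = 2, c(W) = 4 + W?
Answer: 1740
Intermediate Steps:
L(A, X) = 6 (L(A, X) = 4 + 2 = 6)
E(M, D) = 5
(1*(6 - 2) + L(p, 5)*(E(2, 0) + 4))*30 = (1*(6 - 2) + 6*(5 + 4))*30 = (1*4 + 6*9)*30 = (4 + 54)*30 = 58*30 = 1740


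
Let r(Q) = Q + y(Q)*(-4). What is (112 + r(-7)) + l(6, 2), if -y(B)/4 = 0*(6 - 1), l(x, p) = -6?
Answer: 99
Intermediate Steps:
y(B) = 0 (y(B) = -0*(6 - 1) = -0*5 = -4*0 = 0)
r(Q) = Q (r(Q) = Q + 0*(-4) = Q + 0 = Q)
(112 + r(-7)) + l(6, 2) = (112 - 7) - 6 = 105 - 6 = 99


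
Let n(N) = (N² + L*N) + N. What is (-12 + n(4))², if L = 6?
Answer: 1024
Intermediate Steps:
n(N) = N² + 7*N (n(N) = (N² + 6*N) + N = N² + 7*N)
(-12 + n(4))² = (-12 + 4*(7 + 4))² = (-12 + 4*11)² = (-12 + 44)² = 32² = 1024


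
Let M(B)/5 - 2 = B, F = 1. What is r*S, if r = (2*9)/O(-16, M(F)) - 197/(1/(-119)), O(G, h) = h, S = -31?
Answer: -3633851/5 ≈ -7.2677e+5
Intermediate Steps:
M(B) = 10 + 5*B
r = 117221/5 (r = (2*9)/(10 + 5*1) - 197/(1/(-119)) = 18/(10 + 5) - 197/(-1/119) = 18/15 - 197*(-119) = 18*(1/15) + 23443 = 6/5 + 23443 = 117221/5 ≈ 23444.)
r*S = (117221/5)*(-31) = -3633851/5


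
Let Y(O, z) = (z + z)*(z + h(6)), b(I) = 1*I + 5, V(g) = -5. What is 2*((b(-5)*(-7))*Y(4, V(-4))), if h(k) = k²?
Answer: 0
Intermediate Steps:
b(I) = 5 + I (b(I) = I + 5 = 5 + I)
Y(O, z) = 2*z*(36 + z) (Y(O, z) = (z + z)*(z + 6²) = (2*z)*(z + 36) = (2*z)*(36 + z) = 2*z*(36 + z))
2*((b(-5)*(-7))*Y(4, V(-4))) = 2*(((5 - 5)*(-7))*(2*(-5)*(36 - 5))) = 2*((0*(-7))*(2*(-5)*31)) = 2*(0*(-310)) = 2*0 = 0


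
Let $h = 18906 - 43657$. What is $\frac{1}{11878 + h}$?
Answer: $- \frac{1}{12873} \approx -7.7682 \cdot 10^{-5}$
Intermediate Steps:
$h = -24751$
$\frac{1}{11878 + h} = \frac{1}{11878 - 24751} = \frac{1}{-12873} = - \frac{1}{12873}$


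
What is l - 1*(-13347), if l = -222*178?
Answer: -26169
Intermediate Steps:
l = -39516
l - 1*(-13347) = -39516 - 1*(-13347) = -39516 + 13347 = -26169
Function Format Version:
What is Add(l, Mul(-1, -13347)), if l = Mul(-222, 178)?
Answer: -26169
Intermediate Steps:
l = -39516
Add(l, Mul(-1, -13347)) = Add(-39516, Mul(-1, -13347)) = Add(-39516, 13347) = -26169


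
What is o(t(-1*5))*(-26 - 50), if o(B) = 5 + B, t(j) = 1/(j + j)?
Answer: -1862/5 ≈ -372.40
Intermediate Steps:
t(j) = 1/(2*j)
o(t(-1*5))*(-26 - 50) = (5 + 1/(2*((-1*5))))*(-26 - 50) = (5 + (1/2)/(-5))*(-76) = (5 + (1/2)*(-1/5))*(-76) = (5 - 1/10)*(-76) = (49/10)*(-76) = -1862/5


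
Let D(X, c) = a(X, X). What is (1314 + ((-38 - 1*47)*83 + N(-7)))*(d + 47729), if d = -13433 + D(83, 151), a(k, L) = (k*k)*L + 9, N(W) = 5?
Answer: -3476543712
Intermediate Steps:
a(k, L) = 9 + L*k² (a(k, L) = k²*L + 9 = L*k² + 9 = 9 + L*k²)
D(X, c) = 9 + X³ (D(X, c) = 9 + X*X² = 9 + X³)
d = 558363 (d = -13433 + (9 + 83³) = -13433 + (9 + 571787) = -13433 + 571796 = 558363)
(1314 + ((-38 - 1*47)*83 + N(-7)))*(d + 47729) = (1314 + ((-38 - 1*47)*83 + 5))*(558363 + 47729) = (1314 + ((-38 - 47)*83 + 5))*606092 = (1314 + (-85*83 + 5))*606092 = (1314 + (-7055 + 5))*606092 = (1314 - 7050)*606092 = -5736*606092 = -3476543712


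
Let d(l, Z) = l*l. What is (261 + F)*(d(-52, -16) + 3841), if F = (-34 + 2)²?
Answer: 8410325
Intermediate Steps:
F = 1024 (F = (-32)² = 1024)
d(l, Z) = l²
(261 + F)*(d(-52, -16) + 3841) = (261 + 1024)*((-52)² + 3841) = 1285*(2704 + 3841) = 1285*6545 = 8410325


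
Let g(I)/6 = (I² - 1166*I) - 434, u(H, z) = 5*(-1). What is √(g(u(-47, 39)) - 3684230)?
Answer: 2*I*√912926 ≈ 1910.9*I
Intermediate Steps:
u(H, z) = -5
g(I) = -2604 - 6996*I + 6*I² (g(I) = 6*((I² - 1166*I) - 434) = 6*(-434 + I² - 1166*I) = -2604 - 6996*I + 6*I²)
√(g(u(-47, 39)) - 3684230) = √((-2604 - 6996*(-5) + 6*(-5)²) - 3684230) = √((-2604 + 34980 + 6*25) - 3684230) = √((-2604 + 34980 + 150) - 3684230) = √(32526 - 3684230) = √(-3651704) = 2*I*√912926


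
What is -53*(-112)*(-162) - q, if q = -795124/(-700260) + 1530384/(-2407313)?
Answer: -36842435900288503/38312386395 ≈ -9.6163e+5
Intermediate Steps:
q = 19146491863/38312386395 (q = -795124*(-1/700260) + 1530384*(-1/2407313) = 18071/15915 - 1530384/2407313 = 19146491863/38312386395 ≈ 0.49975)
-53*(-112)*(-162) - q = -53*(-112)*(-162) - 1*19146491863/38312386395 = 5936*(-162) - 19146491863/38312386395 = -961632 - 19146491863/38312386395 = -36842435900288503/38312386395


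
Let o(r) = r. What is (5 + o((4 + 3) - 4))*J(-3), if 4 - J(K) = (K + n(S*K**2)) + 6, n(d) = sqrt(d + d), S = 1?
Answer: 8 - 24*sqrt(2) ≈ -25.941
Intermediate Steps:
n(d) = sqrt(2)*sqrt(d) (n(d) = sqrt(2*d) = sqrt(2)*sqrt(d))
J(K) = -2 - K - sqrt(2)*sqrt(K**2) (J(K) = 4 - ((K + sqrt(2)*sqrt(1*K**2)) + 6) = 4 - ((K + sqrt(2)*sqrt(K**2)) + 6) = 4 - (6 + K + sqrt(2)*sqrt(K**2)) = 4 + (-6 - K - sqrt(2)*sqrt(K**2)) = -2 - K - sqrt(2)*sqrt(K**2))
(5 + o((4 + 3) - 4))*J(-3) = (5 + ((4 + 3) - 4))*(-2 - 1*(-3) - sqrt(2)*sqrt((-3)**2)) = (5 + (7 - 4))*(-2 + 3 - sqrt(2)*sqrt(9)) = (5 + 3)*(-2 + 3 - 1*sqrt(2)*3) = 8*(-2 + 3 - 3*sqrt(2)) = 8*(1 - 3*sqrt(2)) = 8 - 24*sqrt(2)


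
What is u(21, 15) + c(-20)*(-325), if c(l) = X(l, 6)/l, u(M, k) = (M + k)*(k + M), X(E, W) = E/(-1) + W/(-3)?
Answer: 3177/2 ≈ 1588.5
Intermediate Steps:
X(E, W) = -E - W/3 (X(E, W) = E*(-1) + W*(-⅓) = -E - W/3)
u(M, k) = (M + k)² (u(M, k) = (M + k)*(M + k) = (M + k)²)
c(l) = (-2 - l)/l (c(l) = (-l - ⅓*6)/l = (-l - 2)/l = (-2 - l)/l)
u(21, 15) + c(-20)*(-325) = (21 + 15)² + ((-2 - 1*(-20))/(-20))*(-325) = 36² - (-2 + 20)/20*(-325) = 1296 - 1/20*18*(-325) = 1296 - 9/10*(-325) = 1296 + 585/2 = 3177/2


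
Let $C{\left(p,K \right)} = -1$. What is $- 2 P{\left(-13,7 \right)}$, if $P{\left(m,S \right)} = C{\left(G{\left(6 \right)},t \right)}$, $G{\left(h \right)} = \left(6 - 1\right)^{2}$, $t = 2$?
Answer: $2$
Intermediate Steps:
$G{\left(h \right)} = 25$ ($G{\left(h \right)} = 5^{2} = 25$)
$P{\left(m,S \right)} = -1$
$- 2 P{\left(-13,7 \right)} = \left(-2\right) \left(-1\right) = 2$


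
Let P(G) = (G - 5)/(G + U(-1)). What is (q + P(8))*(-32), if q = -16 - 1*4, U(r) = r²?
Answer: 1888/3 ≈ 629.33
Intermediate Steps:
P(G) = (-5 + G)/(1 + G) (P(G) = (G - 5)/(G + (-1)²) = (-5 + G)/(G + 1) = (-5 + G)/(1 + G))
q = -20 (q = -16 - 4 = -20)
(q + P(8))*(-32) = (-20 + (-5 + 8)/(1 + 8))*(-32) = (-20 + 3/9)*(-32) = (-20 + (⅑)*3)*(-32) = (-20 + ⅓)*(-32) = -59/3*(-32) = 1888/3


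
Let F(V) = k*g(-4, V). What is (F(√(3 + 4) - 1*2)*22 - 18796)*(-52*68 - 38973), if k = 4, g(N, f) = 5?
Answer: 780295204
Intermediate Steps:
F(V) = 20 (F(V) = 4*5 = 20)
(F(√(3 + 4) - 1*2)*22 - 18796)*(-52*68 - 38973) = (20*22 - 18796)*(-52*68 - 38973) = (440 - 18796)*(-3536 - 38973) = -18356*(-42509) = 780295204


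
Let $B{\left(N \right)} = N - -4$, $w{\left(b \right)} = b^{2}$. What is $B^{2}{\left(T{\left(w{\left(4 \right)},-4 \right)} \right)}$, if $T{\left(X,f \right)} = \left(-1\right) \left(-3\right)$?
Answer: $49$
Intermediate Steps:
$T{\left(X,f \right)} = 3$
$B{\left(N \right)} = 4 + N$ ($B{\left(N \right)} = N + 4 = 4 + N$)
$B^{2}{\left(T{\left(w{\left(4 \right)},-4 \right)} \right)} = \left(4 + 3\right)^{2} = 7^{2} = 49$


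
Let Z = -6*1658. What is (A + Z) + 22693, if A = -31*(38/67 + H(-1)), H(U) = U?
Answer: 854814/67 ≈ 12758.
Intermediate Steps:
Z = -9948
A = 899/67 (A = -31*(38/67 - 1) = -31*(-29/67) = 899/67 ≈ 13.418)
(A + Z) + 22693 = (899/67 - 9948) + 22693 = -665617/67 + 22693 = 854814/67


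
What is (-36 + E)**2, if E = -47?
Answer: 6889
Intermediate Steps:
(-36 + E)**2 = (-36 - 47)**2 = (-83)**2 = 6889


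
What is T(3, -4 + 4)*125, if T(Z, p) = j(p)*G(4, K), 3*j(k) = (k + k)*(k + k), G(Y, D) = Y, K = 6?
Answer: 0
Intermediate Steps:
j(k) = 4*k²/3 (j(k) = ((k + k)*(k + k))/3 = ((2*k)*(2*k))/3 = (4*k²)/3 = 4*k²/3)
T(Z, p) = 16*p²/3 (T(Z, p) = (4*p²/3)*4 = 16*p²/3)
T(3, -4 + 4)*125 = (16*(-4 + 4)²/3)*125 = ((16/3)*0²)*125 = ((16/3)*0)*125 = 0*125 = 0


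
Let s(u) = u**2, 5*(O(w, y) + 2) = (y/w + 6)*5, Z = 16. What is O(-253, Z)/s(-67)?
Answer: 996/1135717 ≈ 0.00087698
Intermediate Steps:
O(w, y) = 4 + y/w (O(w, y) = -2 + ((y/w + 6)*5)/5 = -2 + ((6 + y/w)*5)/5 = -2 + (30 + 5*y/w)/5 = -2 + (6 + y/w) = 4 + y/w)
O(-253, Z)/s(-67) = (4 + 16/(-253))/((-67)**2) = (4 + 16*(-1/253))/4489 = (4 - 16/253)*(1/4489) = (996/253)*(1/4489) = 996/1135717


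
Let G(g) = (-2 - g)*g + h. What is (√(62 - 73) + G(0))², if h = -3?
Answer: (-3 + I*√11)² ≈ -2.0 - 19.9*I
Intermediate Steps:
G(g) = -3 + g*(-2 - g) (G(g) = (-2 - g)*g - 3 = g*(-2 - g) - 3 = -3 + g*(-2 - g))
(√(62 - 73) + G(0))² = (√(62 - 73) + (-3 - 1*0² - 2*0))² = (√(-11) + (-3 - 1*0 + 0))² = (I*√11 + (-3 + 0 + 0))² = (I*√11 - 3)² = (-3 + I*√11)²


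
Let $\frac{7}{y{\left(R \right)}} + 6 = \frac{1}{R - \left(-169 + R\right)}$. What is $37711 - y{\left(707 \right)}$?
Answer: $\frac{38202426}{1013} \approx 37712.0$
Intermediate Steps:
$y{\left(R \right)} = - \frac{1183}{1013}$ ($y{\left(R \right)} = \frac{7}{-6 + \frac{1}{R - \left(-169 + R\right)}} = \frac{7}{-6 + \frac{1}{169}} = \frac{7}{- \frac{1013}{169}} = 7 \left(- \frac{169}{1013}\right) = - \frac{1183}{1013}$)
$37711 - y{\left(707 \right)} = 37711 - - \frac{1183}{1013} = 37711 + \frac{1183}{1013} = \frac{38202426}{1013}$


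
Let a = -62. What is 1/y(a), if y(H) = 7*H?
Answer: -1/434 ≈ -0.0023041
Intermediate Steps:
1/y(a) = 1/(7*(-62)) = 1/(-434) = -1/434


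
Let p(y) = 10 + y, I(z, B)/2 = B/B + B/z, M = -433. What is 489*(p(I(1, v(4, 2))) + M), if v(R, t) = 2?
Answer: -203913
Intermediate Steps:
I(z, B) = 2 + 2*B/z (I(z, B) = 2*(B/B + B/z) = 2*(1 + B/z) = 2 + 2*B/z)
489*(p(I(1, v(4, 2))) + M) = 489*((10 + (2 + 2*2/1)) - 433) = 489*((10 + (2 + 2*2*1)) - 433) = 489*((10 + (2 + 4)) - 433) = 489*((10 + 6) - 433) = 489*(16 - 433) = 489*(-417) = -203913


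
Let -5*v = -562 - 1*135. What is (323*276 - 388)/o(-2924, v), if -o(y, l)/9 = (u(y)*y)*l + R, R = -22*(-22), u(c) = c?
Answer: -15850/1915455951 ≈ -8.2748e-6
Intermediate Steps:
R = 484
v = 697/5 (v = -(-562 - 1*135)/5 = -(-562 - 135)/5 = -⅕*(-697) = 697/5 ≈ 139.40)
o(y, l) = -4356 - 9*l*y² (o(y, l) = -9*((y*y)*l + 484) = -9*(y²*l + 484) = -9*(l*y² + 484) = -9*(484 + l*y²) = -4356 - 9*l*y²)
(323*276 - 388)/o(-2924, v) = (323*276 - 388)/(-4356 - 9*697/5*(-2924)²) = (89148 - 388)/(-4356 - 9*697/5*8549776) = 88760/(-4356 - 53632744848/5) = 88760/(-53632766628/5) = 88760*(-5/53632766628) = -15850/1915455951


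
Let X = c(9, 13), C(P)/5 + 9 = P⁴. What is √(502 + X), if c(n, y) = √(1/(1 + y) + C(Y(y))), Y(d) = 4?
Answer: √(98392 + 14*√242074)/14 ≈ 23.176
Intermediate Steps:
C(P) = -45 + 5*P⁴
c(n, y) = √(1235 + 1/(1 + y)) (c(n, y) = √(1/(1 + y) + (-45 + 5*4⁴)) = √(1/(1 + y) + (-45 + 5*256)) = √(1/(1 + y) + (-45 + 1280)) = √(1/(1 + y) + 1235) = √(1235 + 1/(1 + y)))
X = √242074/14 (X = √((1236 + 1235*13)/(1 + 13)) = √((1236 + 16055)/14) = √((1/14)*17291) = √(17291/14) = √242074/14 ≈ 35.144)
√(502 + X) = √(502 + √242074/14)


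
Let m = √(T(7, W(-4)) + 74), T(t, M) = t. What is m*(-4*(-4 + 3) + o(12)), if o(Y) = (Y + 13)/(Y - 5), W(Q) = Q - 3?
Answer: 477/7 ≈ 68.143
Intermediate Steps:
W(Q) = -3 + Q
m = 9 (m = √(7 + 74) = √81 = 9)
o(Y) = (13 + Y)/(-5 + Y)
m*(-4*(-4 + 3) + o(12)) = 9*(-4*(-4 + 3) + (13 + 12)/(-5 + 12)) = 9*(-4*(-1) + 25/7) = 9*(4 + (⅐)*25) = 9*(4 + 25/7) = 9*(53/7) = 477/7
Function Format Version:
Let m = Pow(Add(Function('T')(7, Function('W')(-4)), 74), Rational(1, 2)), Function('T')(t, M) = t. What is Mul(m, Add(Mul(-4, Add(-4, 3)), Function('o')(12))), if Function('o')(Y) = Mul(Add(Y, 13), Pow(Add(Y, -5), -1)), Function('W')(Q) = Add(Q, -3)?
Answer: Rational(477, 7) ≈ 68.143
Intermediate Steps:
Function('W')(Q) = Add(-3, Q)
m = 9 (m = Pow(Add(7, 74), Rational(1, 2)) = Pow(81, Rational(1, 2)) = 9)
Function('o')(Y) = Mul(Pow(Add(-5, Y), -1), Add(13, Y)) (Function('o')(Y) = Mul(Add(13, Y), Pow(Add(-5, Y), -1)) = Mul(Pow(Add(-5, Y), -1), Add(13, Y)))
Mul(m, Add(Mul(-4, Add(-4, 3)), Function('o')(12))) = Mul(9, Add(Mul(-4, Add(-4, 3)), Mul(Pow(Add(-5, 12), -1), Add(13, 12)))) = Mul(9, Add(Mul(-4, -1), Mul(Pow(7, -1), 25))) = Mul(9, Add(4, Mul(Rational(1, 7), 25))) = Mul(9, Add(4, Rational(25, 7))) = Mul(9, Rational(53, 7)) = Rational(477, 7)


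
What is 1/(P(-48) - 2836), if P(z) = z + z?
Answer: -1/2932 ≈ -0.00034106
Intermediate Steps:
P(z) = 2*z
1/(P(-48) - 2836) = 1/(2*(-48) - 2836) = 1/(-96 - 2836) = 1/(-2932) = -1/2932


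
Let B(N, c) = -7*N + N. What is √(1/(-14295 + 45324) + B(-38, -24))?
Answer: √219518166777/31029 ≈ 15.100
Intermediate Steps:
B(N, c) = -6*N
√(1/(-14295 + 45324) + B(-38, -24)) = √(1/(-14295 + 45324) - 6*(-38)) = √(1/31029 + 228) = √(7074613/31029) = √219518166777/31029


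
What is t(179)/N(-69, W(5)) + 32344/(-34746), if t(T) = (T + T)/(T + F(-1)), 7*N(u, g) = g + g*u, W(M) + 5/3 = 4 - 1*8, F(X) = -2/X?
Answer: -1626577189/1817528514 ≈ -0.89494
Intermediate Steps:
W(M) = -17/3 (W(M) = -5/3 + (4 - 1*8) = -5/3 + (4 - 8) = -5/3 - 4 = -17/3)
N(u, g) = g/7 + g*u/7 (N(u, g) = (g + g*u)/7 = g/7 + g*u/7)
t(T) = 2*T/(2 + T) (t(T) = (T + T)/(T - 2/(-1)) = (2*T)/(T - 2*(-1)) = (2*T)/(T + 2) = (2*T)/(2 + T) = 2*T/(2 + T))
t(179)/N(-69, W(5)) + 32344/(-34746) = (2*179/(2 + 179))/(((⅐)*(-17/3)*(1 - 69))) + 32344/(-34746) = (2*179/181)/(((⅐)*(-17/3)*(-68))) + 32344*(-1/34746) = (2*179*(1/181))/(1156/21) - 16172/17373 = (358/181)*(21/1156) - 16172/17373 = 3759/104618 - 16172/17373 = -1626577189/1817528514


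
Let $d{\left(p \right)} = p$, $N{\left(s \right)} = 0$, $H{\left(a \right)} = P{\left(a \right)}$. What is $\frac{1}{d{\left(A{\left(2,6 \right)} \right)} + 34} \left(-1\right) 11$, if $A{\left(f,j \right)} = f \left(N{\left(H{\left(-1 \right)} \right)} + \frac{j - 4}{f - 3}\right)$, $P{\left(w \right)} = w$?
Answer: $- \frac{11}{30} \approx -0.36667$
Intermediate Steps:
$H{\left(a \right)} = a$
$A{\left(f,j \right)} = \frac{f \left(-4 + j\right)}{-3 + f}$ ($A{\left(f,j \right)} = f \left(0 + \frac{j - 4}{f - 3}\right) = f \left(0 + \frac{-4 + j}{-3 + f}\right) = f \frac{-4 + j}{-3 + f} = \frac{f \left(-4 + j\right)}{-3 + f}$)
$\frac{1}{d{\left(A{\left(2,6 \right)} \right)} + 34} \left(-1\right) 11 = \frac{1}{\frac{2 \left(-4 + 6\right)}{-3 + 2} + 34} \left(-1\right) 11 = \frac{1}{2 \frac{1}{-1} \cdot 2 + 34} \left(-1\right) 11 = \frac{1}{2 \left(-1\right) 2 + 34} \left(-1\right) 11 = \frac{1}{-4 + 34} \left(-1\right) 11 = \frac{1}{30} \left(-1\right) 11 = \left(- \frac{1}{30}\right) 11 = - \frac{11}{30}$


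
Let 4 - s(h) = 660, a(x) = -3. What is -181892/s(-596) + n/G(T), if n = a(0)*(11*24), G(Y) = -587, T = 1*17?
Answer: 26822539/96268 ≈ 278.62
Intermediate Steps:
s(h) = -656 (s(h) = 4 - 1*660 = 4 - 660 = -656)
T = 17
n = -792 (n = -33*24 = -3*264 = -792)
-181892/s(-596) + n/G(T) = -181892/(-656) - 792/(-587) = -181892*(-1/656) - 792*(-1/587) = 45473/164 + 792/587 = 26822539/96268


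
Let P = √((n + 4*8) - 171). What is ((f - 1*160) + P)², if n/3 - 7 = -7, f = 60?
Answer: (100 - I*√139)² ≈ 9861.0 - 2358.0*I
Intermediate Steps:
n = 0 (n = 21 + 3*(-7) = 21 - 21 = 0)
P = I*√139 (P = √((0 + 4*8) - 171) = √((0 + 32) - 171) = √(32 - 171) = √(-139) = I*√139 ≈ 11.79*I)
((f - 1*160) + P)² = ((60 - 1*160) + I*√139)² = ((60 - 160) + I*√139)² = (-100 + I*√139)²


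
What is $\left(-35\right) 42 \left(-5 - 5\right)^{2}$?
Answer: $-147000$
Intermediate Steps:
$\left(-35\right) 42 \left(-5 - 5\right)^{2} = - 1470 \left(-10\right)^{2} = \left(-1470\right) 100 = -147000$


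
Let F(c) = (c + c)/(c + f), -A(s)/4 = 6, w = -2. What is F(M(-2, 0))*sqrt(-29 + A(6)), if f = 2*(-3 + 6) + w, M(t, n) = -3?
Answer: -6*I*sqrt(53) ≈ -43.681*I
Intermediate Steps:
A(s) = -24 (A(s) = -4*6 = -24)
f = 4 (f = 2*(-3 + 6) - 2 = 2*3 - 2 = 6 - 2 = 4)
F(c) = 2*c/(4 + c) (F(c) = (c + c)/(c + 4) = (2*c)/(4 + c) = 2*c/(4 + c))
F(M(-2, 0))*sqrt(-29 + A(6)) = (2*(-3)/(4 - 3))*sqrt(-29 - 24) = (2*(-3)/1)*sqrt(-53) = (2*(-3)*1)*(I*sqrt(53)) = -6*I*sqrt(53)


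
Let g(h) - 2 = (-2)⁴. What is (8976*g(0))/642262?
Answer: 80784/321131 ≈ 0.25156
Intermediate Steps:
g(h) = 18 (g(h) = 2 + (-2)⁴ = 2 + 16 = 18)
(8976*g(0))/642262 = (8976*18)/642262 = 161568*(1/642262) = 80784/321131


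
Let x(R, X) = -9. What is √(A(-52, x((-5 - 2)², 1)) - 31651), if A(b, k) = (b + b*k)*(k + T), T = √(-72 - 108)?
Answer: √(-35395 + 2496*I*√5) ≈ 14.787 + 188.72*I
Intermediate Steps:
T = 6*I*√5 (T = √(-180) = 6*I*√5 ≈ 13.416*I)
A(b, k) = (b + b*k)*(k + 6*I*√5)
√(A(-52, x((-5 - 2)², 1)) - 31651) = √(-52*(-9 + (-9)² + 6*I*√5 + 6*I*(-9)*√5) - 31651) = √(-52*(-9 + 81 + 6*I*√5 - 54*I*√5) - 31651) = √(-52*(72 - 48*I*√5) - 31651) = √((-3744 + 2496*I*√5) - 31651) = √(-35395 + 2496*I*√5)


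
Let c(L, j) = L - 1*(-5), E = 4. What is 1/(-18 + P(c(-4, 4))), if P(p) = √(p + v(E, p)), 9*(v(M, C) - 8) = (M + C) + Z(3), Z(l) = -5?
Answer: -1/15 ≈ -0.066667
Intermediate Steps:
c(L, j) = 5 + L (c(L, j) = L + 5 = 5 + L)
v(M, C) = 67/9 + C/9 + M/9 (v(M, C) = 8 + ((M + C) - 5)/9 = 8 + ((C + M) - 5)/9 = 8 + (-5 + C + M)/9 = 8 + (-5/9 + C/9 + M/9) = 67/9 + C/9 + M/9)
P(p) = √(71/9 + 10*p/9) (P(p) = √(p + (67/9 + p/9 + (⅑)*4)) = √(p + (67/9 + p/9 + 4/9)) = √(p + (71/9 + p/9)) = √(71/9 + 10*p/9))
1/(-18 + P(c(-4, 4))) = 1/(-18 + √(71 + 10*(5 - 4))/3) = 1/(-18 + √(71 + 10*1)/3) = 1/(-18 + √(71 + 10)/3) = 1/(-18 + √81/3) = 1/(-18 + (⅓)*9) = 1/(-18 + 3) = 1/(-15) = -1/15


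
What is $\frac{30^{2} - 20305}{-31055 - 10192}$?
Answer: $\frac{19405}{41247} \approx 0.47046$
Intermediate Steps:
$\frac{30^{2} - 20305}{-31055 - 10192} = \frac{900 - 20305}{-41247} = \left(-19405\right) \left(- \frac{1}{41247}\right) = \frac{19405}{41247}$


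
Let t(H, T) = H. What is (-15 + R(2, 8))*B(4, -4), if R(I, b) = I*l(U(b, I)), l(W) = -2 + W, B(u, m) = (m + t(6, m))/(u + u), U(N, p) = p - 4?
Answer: -23/4 ≈ -5.7500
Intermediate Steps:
U(N, p) = -4 + p
B(u, m) = (6 + m)/(2*u) (B(u, m) = (m + 6)/(u + u) = (6 + m)/((2*u)) = (6 + m)*(1/(2*u)) = (6 + m)/(2*u))
R(I, b) = I*(-6 + I) (R(I, b) = I*(-2 + (-4 + I)) = I*(-6 + I))
(-15 + R(2, 8))*B(4, -4) = (-15 + 2*(-6 + 2))*((1/2)*(6 - 4)/4) = (-15 + 2*(-4))*((1/2)*(1/4)*2) = (-15 - 8)*(1/4) = -23*1/4 = -23/4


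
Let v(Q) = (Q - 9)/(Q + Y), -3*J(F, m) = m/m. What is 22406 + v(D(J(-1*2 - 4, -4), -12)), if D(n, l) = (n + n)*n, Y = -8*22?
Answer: 35446371/1582 ≈ 22406.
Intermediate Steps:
Y = -176
J(F, m) = -⅓ (J(F, m) = -m/(3*m) = -⅓*1 = -⅓)
D(n, l) = 2*n² (D(n, l) = (2*n)*n = 2*n²)
v(Q) = (-9 + Q)/(-176 + Q) (v(Q) = (Q - 9)/(Q - 176) = (-9 + Q)/(-176 + Q))
22406 + v(D(J(-1*2 - 4, -4), -12)) = 22406 + (-9 + 2*(-⅓)²)/(-176 + 2*(-⅓)²) = 22406 + (-9 + 2*(⅑))/(-176 + 2*(⅑)) = 22406 + (-9 + 2/9)/(-176 + 2/9) = 22406 - 79/9/(-1582/9) = 22406 - 9/1582*(-79/9) = 22406 + 79/1582 = 35446371/1582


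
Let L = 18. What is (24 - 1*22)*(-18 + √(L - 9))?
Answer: -30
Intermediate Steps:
(24 - 1*22)*(-18 + √(L - 9)) = (24 - 1*22)*(-18 + √(18 - 9)) = (24 - 22)*(-18 + √9) = 2*(-18 + 3) = 2*(-15) = -30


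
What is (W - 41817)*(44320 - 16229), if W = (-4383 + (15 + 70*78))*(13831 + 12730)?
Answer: 813593874345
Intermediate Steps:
W = 29004612 (W = (-4383 + (15 + 5460))*26561 = (-4383 + 5475)*26561 = 1092*26561 = 29004612)
(W - 41817)*(44320 - 16229) = (29004612 - 41817)*(44320 - 16229) = 28962795*28091 = 813593874345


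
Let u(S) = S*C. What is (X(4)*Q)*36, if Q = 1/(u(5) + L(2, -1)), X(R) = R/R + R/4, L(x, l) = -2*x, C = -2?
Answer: -36/7 ≈ -5.1429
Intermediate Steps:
u(S) = -2*S (u(S) = S*(-2) = -2*S)
X(R) = 1 + R/4 (X(R) = 1 + R*(¼) = 1 + R/4)
Q = -1/14 (Q = 1/(-2*5 - 2*2) = 1/(-10 - 4) = 1/(-14) = -1/14 ≈ -0.071429)
(X(4)*Q)*36 = ((1 + (¼)*4)*(-1/14))*36 = ((1 + 1)*(-1/14))*36 = (2*(-1/14))*36 = -⅐*36 = -36/7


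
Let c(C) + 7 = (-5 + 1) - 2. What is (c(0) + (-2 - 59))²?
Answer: 5476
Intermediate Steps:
c(C) = -13 (c(C) = -7 + ((-5 + 1) - 2) = -7 + (-4 - 2) = -7 - 6 = -13)
(c(0) + (-2 - 59))² = (-13 + (-2 - 59))² = (-13 - 61)² = (-74)² = 5476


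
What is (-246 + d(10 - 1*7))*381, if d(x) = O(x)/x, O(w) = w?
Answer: -93345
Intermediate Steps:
d(x) = 1 (d(x) = x/x = 1)
(-246 + d(10 - 1*7))*381 = (-246 + 1)*381 = -245*381 = -93345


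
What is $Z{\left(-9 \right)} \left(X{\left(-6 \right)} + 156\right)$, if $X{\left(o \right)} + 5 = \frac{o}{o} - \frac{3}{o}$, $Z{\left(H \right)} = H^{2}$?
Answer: $\frac{24705}{2} \approx 12353.0$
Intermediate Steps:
$X{\left(o \right)} = -4 - \frac{3}{o}$ ($X{\left(o \right)} = -5 - \left(\frac{3}{o} - \frac{o}{o}\right) = -5 + \left(1 - \frac{3}{o}\right) = -4 - \frac{3}{o}$)
$Z{\left(-9 \right)} \left(X{\left(-6 \right)} + 156\right) = \left(-9\right)^{2} \left(\left(-4 - \frac{3}{-6}\right) + 156\right) = 81 \left(\left(-4 - - \frac{1}{2}\right) + 156\right) = 81 \left(\left(-4 + \frac{1}{2}\right) + 156\right) = 81 \left(- \frac{7}{2} + 156\right) = 81 \cdot \frac{305}{2} = \frac{24705}{2}$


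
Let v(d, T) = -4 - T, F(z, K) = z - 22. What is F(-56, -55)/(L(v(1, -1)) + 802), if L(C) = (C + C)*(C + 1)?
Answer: -39/407 ≈ -0.095823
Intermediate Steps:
F(z, K) = -22 + z
L(C) = 2*C*(1 + C) (L(C) = (2*C)*(1 + C) = 2*C*(1 + C))
F(-56, -55)/(L(v(1, -1)) + 802) = (-22 - 56)/(2*(-4 - 1*(-1))*(1 + (-4 - 1*(-1))) + 802) = -78/(2*(-4 + 1)*(1 + (-4 + 1)) + 802) = -78/(2*(-3)*(1 - 3) + 802) = -78/(2*(-3)*(-2) + 802) = -78/(12 + 802) = -78/814 = -78*1/814 = -39/407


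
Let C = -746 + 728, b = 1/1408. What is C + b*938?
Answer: -12203/704 ≈ -17.334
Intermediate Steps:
b = 1/1408 ≈ 0.00071023
C = -18
C + b*938 = -18 + (1/1408)*938 = -18 + 469/704 = -12203/704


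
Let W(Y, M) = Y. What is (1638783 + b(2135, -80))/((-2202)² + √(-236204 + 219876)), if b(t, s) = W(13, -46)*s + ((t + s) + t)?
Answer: 1990352824533/5877725061686 - 1641933*I*√4082/11755450123372 ≈ 0.33863 - 8.9239e-6*I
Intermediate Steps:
b(t, s) = 2*t + 14*s (b(t, s) = 13*s + ((t + s) + t) = 13*s + ((s + t) + t) = 13*s + (s + 2*t) = 2*t + 14*s)
(1638783 + b(2135, -80))/((-2202)² + √(-236204 + 219876)) = (1638783 + (2*2135 + 14*(-80)))/((-2202)² + √(-236204 + 219876)) = (1638783 + (4270 - 1120))/(4848804 + √(-16328)) = (1638783 + 3150)/(4848804 + 2*I*√4082) = 1641933/(4848804 + 2*I*√4082)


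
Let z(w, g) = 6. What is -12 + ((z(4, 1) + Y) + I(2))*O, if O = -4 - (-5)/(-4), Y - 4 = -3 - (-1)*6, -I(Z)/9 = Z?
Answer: 57/4 ≈ 14.250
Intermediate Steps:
I(Z) = -9*Z
Y = 7 (Y = 4 + (-3 - (-1)*6) = 4 + (-3 - 1*(-6)) = 4 + (-3 + 6) = 4 + 3 = 7)
O = -21/4 (O = -4 - (-5)*(-1)/4 = -4 - 1*5/4 = -4 - 5/4 = -21/4 ≈ -5.2500)
-12 + ((z(4, 1) + Y) + I(2))*O = -12 + ((6 + 7) - 9*2)*(-21/4) = -12 + (13 - 18)*(-21/4) = -12 - 5*(-21/4) = -12 + 105/4 = 57/4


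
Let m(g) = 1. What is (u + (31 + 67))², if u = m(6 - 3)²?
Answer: 9801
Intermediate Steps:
u = 1 (u = 1² = 1)
(u + (31 + 67))² = (1 + (31 + 67))² = (1 + 98)² = 99² = 9801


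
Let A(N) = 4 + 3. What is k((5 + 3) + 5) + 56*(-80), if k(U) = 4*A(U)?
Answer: -4452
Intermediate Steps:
A(N) = 7
k(U) = 28 (k(U) = 4*7 = 28)
k((5 + 3) + 5) + 56*(-80) = 28 + 56*(-80) = 28 - 4480 = -4452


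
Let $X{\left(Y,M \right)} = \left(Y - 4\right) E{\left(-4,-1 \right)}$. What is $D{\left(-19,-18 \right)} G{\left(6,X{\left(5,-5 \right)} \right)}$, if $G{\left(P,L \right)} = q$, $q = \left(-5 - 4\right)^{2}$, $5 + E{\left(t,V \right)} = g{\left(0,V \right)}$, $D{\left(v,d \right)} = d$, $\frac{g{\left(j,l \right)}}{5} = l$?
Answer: $-1458$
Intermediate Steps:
$g{\left(j,l \right)} = 5 l$
$E{\left(t,V \right)} = -5 + 5 V$
$X{\left(Y,M \right)} = 40 - 10 Y$ ($X{\left(Y,M \right)} = \left(Y - 4\right) \left(-5 + 5 \left(-1\right)\right) = \left(-4 + Y\right) \left(-5 - 5\right) = \left(-4 + Y\right) \left(-10\right) = 40 - 10 Y$)
$q = 81$ ($q = \left(-9\right)^{2} = 81$)
$G{\left(P,L \right)} = 81$
$D{\left(-19,-18 \right)} G{\left(6,X{\left(5,-5 \right)} \right)} = \left(-18\right) 81 = -1458$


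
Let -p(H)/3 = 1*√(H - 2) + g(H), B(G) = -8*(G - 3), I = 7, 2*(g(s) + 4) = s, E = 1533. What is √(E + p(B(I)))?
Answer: √(1593 - 3*I*√34) ≈ 39.913 - 0.2191*I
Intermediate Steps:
g(s) = -4 + s/2
B(G) = 24 - 8*G (B(G) = -8*(-3 + G) = 24 - 8*G)
p(H) = 12 - 3*√(-2 + H) - 3*H/2 (p(H) = -3*(1*√(H - 2) + (-4 + H/2)) = -3*(1*√(-2 + H) + (-4 + H/2)) = -3*(√(-2 + H) + (-4 + H/2)) = -3*(-4 + √(-2 + H) + H/2) = 12 - 3*√(-2 + H) - 3*H/2)
√(E + p(B(I))) = √(1533 + (12 - 3*√(-2 + (24 - 8*7)) - 3*(24 - 8*7)/2)) = √(1533 + (12 - 3*√(-2 + (24 - 56)) - 3*(24 - 56)/2)) = √(1533 + (12 - 3*√(-2 - 32) - 3/2*(-32))) = √(1533 + (12 - 3*I*√34 + 48)) = √(1533 + (60 - 3*I*√34)) = √(1593 - 3*I*√34)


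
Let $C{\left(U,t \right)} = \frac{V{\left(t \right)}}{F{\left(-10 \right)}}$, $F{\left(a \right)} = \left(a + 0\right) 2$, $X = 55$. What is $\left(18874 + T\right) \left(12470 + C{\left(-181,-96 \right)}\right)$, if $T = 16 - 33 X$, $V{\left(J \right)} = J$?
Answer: $213007210$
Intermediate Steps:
$F{\left(a \right)} = 2 a$ ($F{\left(a \right)} = a 2 = 2 a$)
$T = -1799$ ($T = 16 - 1815 = -1799$)
$C{\left(U,t \right)} = - \frac{t}{20}$ ($C{\left(U,t \right)} = \frac{t}{2 \left(-10\right)} = \frac{t}{-20} = t \left(- \frac{1}{20}\right) = - \frac{t}{20}$)
$\left(18874 + T\right) \left(12470 + C{\left(-181,-96 \right)}\right) = \left(18874 - 1799\right) \left(12470 - - \frac{24}{5}\right) = 17075 \left(12470 + \frac{24}{5}\right) = 17075 \cdot \frac{62374}{5} = 213007210$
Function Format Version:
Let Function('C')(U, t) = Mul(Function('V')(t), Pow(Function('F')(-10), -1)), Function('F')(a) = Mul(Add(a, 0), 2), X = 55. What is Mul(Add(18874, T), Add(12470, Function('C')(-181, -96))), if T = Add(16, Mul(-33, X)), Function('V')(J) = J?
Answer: 213007210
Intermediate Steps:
Function('F')(a) = Mul(2, a) (Function('F')(a) = Mul(a, 2) = Mul(2, a))
T = -1799 (T = Add(16, Mul(-33, 55)) = Add(16, -1815) = -1799)
Function('C')(U, t) = Mul(Rational(-1, 20), t) (Function('C')(U, t) = Mul(t, Pow(Mul(2, -10), -1)) = Mul(t, Pow(-20, -1)) = Mul(t, Rational(-1, 20)) = Mul(Rational(-1, 20), t))
Mul(Add(18874, T), Add(12470, Function('C')(-181, -96))) = Mul(Add(18874, -1799), Add(12470, Mul(Rational(-1, 20), -96))) = Mul(17075, Add(12470, Rational(24, 5))) = Mul(17075, Rational(62374, 5)) = 213007210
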